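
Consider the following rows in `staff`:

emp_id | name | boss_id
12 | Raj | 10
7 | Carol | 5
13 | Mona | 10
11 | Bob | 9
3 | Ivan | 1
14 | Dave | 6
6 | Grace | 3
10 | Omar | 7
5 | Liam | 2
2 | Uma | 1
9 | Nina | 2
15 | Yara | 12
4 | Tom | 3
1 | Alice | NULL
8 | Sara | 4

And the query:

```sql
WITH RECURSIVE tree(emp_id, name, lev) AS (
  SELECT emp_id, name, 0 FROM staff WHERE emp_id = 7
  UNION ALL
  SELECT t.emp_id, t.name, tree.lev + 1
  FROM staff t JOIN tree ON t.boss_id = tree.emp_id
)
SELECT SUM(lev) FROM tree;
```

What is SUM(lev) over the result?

Base: emp_id=7 (Carol) at lev 0.
Iteration 1: rows with boss_id in {7} -> Omar (id 10, lev 1).
Iteration 2: rows with boss_id in {10} -> Raj (id 12, lev 2), Mona (id 13, lev 2).
Iteration 3: rows with boss_id in {12,13} -> Yara (id 15, lev 3).
Iteration 4: no rows with boss_id in {15}; recursion stops.
SUM(lev) = 0 + 1 + 2 + 2 + 3 = 8.

8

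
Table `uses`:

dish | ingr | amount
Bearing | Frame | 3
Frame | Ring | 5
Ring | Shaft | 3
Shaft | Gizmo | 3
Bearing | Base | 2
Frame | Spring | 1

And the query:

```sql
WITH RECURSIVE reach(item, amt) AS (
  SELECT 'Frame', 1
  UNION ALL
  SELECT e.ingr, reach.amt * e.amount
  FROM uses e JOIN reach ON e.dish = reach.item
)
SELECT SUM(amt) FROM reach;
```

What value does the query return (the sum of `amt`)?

Base: (Frame, amt=1).
Iteration 1: components of {Frame} -> Ring = 1*5 = 5, Spring = 1*1 = 1.
Iteration 2: components of {Ring,Spring} -> Shaft = 5*3 = 15.
Iteration 3: components of {Shaft} -> Gizmo = 15*3 = 45.
Iteration 4: no further components; recursion stops.
SUM(amt) = 1 + 5 + 1 + 15 + 45 = 67.

67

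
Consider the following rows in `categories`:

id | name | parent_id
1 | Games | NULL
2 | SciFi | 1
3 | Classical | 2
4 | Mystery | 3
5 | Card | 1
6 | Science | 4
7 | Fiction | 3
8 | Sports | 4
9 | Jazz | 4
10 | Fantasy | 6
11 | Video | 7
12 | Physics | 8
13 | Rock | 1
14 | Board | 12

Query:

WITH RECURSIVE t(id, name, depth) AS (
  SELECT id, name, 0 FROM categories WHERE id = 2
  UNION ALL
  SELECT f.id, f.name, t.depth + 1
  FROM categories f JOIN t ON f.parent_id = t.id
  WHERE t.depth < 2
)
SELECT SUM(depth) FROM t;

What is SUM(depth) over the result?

5

Base: id=2 (SciFi) at depth 0.
Iteration 1: rows with parent_id in {2} -> Classical (id 3, depth 1).
Iteration 2: rows with parent_id in {3} -> Mystery (id 4, depth 2), Fiction (id 7, depth 2).
Iteration 3: depth < 2 fails for all current rows; recursion stops.
SUM(depth) = 0 + 1 + 2 + 2 = 5.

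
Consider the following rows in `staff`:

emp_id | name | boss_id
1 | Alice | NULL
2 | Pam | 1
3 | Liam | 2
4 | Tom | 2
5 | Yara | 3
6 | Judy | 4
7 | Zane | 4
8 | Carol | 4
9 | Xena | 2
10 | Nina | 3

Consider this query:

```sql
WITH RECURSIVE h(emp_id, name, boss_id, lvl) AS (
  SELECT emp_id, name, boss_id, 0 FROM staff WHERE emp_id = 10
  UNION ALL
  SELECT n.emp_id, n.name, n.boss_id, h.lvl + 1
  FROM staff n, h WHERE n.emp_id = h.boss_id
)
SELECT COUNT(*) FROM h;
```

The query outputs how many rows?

Base: emp_id=10 (Nina), boss_id=3, lvl 0.
Iteration 1: join on emp_id=3 -> Liam (id 3, boss_id=2, lvl 1).
Iteration 2: join on emp_id=2 -> Pam (id 2, boss_id=1, lvl 2).
Iteration 3: join on emp_id=1 -> Alice (id 1, boss_id=NULL, lvl 3).
Iteration 4: boss_id is NULL; no match; recursion stops.
Total rows emitted: 4.

4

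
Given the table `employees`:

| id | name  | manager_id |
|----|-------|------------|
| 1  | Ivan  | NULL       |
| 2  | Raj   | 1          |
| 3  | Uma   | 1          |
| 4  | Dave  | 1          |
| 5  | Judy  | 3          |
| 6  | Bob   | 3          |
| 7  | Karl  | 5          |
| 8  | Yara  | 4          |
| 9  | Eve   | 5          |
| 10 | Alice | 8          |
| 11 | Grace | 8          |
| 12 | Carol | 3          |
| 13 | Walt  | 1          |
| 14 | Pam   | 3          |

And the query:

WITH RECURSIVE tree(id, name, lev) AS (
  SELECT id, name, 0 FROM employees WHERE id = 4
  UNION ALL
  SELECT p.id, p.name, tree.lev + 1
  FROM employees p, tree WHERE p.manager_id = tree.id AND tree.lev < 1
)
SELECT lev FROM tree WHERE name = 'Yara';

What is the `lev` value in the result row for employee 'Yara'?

Base: id=4 (Dave) at lev 0.
Iteration 1: rows with manager_id in {4} -> Yara (id 8, lev 1).
Iteration 2: lev < 1 fails for all current rows; recursion stops.

1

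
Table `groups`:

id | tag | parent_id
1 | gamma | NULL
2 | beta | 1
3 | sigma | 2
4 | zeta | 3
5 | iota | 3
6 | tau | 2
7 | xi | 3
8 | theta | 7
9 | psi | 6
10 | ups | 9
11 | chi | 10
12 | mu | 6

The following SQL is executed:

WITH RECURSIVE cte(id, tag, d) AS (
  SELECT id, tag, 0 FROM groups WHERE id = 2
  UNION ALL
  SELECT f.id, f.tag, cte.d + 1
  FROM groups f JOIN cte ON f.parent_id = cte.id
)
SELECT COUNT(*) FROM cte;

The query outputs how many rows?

Base: id=2 (beta) at d 0.
Iteration 1: rows with parent_id in {2} -> sigma (id 3, d 1), tau (id 6, d 1).
Iteration 2: rows with parent_id in {3,6} -> zeta (id 4, d 2), iota (id 5, d 2), xi (id 7, d 2), psi (id 9, d 2), mu (id 12, d 2).
Iteration 3: rows with parent_id in {4,5,7,9,12} -> theta (id 8, d 3), ups (id 10, d 3).
Iteration 4: rows with parent_id in {8,10} -> chi (id 11, d 4).
Iteration 5: no rows with parent_id in {11}; recursion stops.
Total rows emitted: 11.

11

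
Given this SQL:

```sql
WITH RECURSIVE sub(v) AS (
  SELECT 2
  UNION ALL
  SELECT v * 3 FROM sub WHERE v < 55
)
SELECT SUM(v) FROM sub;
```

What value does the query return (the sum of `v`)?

Base: v=2.
Iteration 1: 2 < 55 holds -> v = 2 * 3 = 6.
Iteration 2: 6 < 55 holds -> v = 6 * 3 = 18.
Iteration 3: 18 < 55 holds -> v = 18 * 3 = 54.
Iteration 4: 54 < 55 holds -> v = 54 * 3 = 162.
Iteration 5: 162 < 55 fails; recursion stops.
SUM(v) = 2 + 6 + 18 + 54 + 162 = 242.

242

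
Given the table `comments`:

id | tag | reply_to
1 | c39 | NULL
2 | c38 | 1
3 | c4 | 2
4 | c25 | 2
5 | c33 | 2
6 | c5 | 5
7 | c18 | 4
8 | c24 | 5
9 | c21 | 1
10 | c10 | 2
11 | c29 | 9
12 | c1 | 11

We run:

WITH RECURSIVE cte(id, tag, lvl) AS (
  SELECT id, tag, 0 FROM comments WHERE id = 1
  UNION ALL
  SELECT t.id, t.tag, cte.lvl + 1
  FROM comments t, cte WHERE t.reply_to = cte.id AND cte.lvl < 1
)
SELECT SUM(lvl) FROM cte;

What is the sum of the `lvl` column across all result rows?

Base: id=1 (c39) at lvl 0.
Iteration 1: rows with reply_to in {1} -> c38 (id 2, lvl 1), c21 (id 9, lvl 1).
Iteration 2: lvl < 1 fails for all current rows; recursion stops.
SUM(lvl) = 0 + 1 + 1 = 2.

2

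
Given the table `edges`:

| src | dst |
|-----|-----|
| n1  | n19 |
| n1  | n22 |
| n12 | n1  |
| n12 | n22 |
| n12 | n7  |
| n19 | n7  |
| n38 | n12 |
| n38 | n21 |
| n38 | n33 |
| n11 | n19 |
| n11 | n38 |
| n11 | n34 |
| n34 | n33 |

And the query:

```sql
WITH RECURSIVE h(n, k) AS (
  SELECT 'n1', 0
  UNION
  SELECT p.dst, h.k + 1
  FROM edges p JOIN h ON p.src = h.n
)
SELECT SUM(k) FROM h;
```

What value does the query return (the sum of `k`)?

4

Base: (n1, k=0).
Iteration 1: edges from {n1} -> (n19, k=1), (n22, k=1).
Iteration 2: edges from {n19,n22} -> (n7, k=2).
Iteration 3: no outgoing edges from {n7}; recursion stops.
SUM(k) = 0 + 1 + 1 + 2 = 4.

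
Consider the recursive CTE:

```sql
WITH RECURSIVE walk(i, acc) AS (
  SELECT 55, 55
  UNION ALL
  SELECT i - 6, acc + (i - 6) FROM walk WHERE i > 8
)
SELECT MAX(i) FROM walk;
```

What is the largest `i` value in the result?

Base: i=55, acc=55.
Iteration 1: 55 > 8 holds -> i = 55 - 6 = 49, acc = 55 + 49 = 104.
Iteration 2: 49 > 8 holds -> i = 49 - 6 = 43, acc = 104 + 43 = 147.
Iteration 3: 43 > 8 holds -> i = 43 - 6 = 37, acc = 147 + 37 = 184.
Iteration 4: 37 > 8 holds -> i = 37 - 6 = 31, acc = 184 + 31 = 215.
Iteration 5: 31 > 8 holds -> i = 31 - 6 = 25, acc = 215 + 25 = 240.
Iteration 6: 25 > 8 holds -> i = 25 - 6 = 19, acc = 240 + 19 = 259.
Iteration 7: 19 > 8 holds -> i = 19 - 6 = 13, acc = 259 + 13 = 272.
Iteration 8: 13 > 8 holds -> i = 13 - 6 = 7, acc = 272 + 7 = 279.
Iteration 9: 7 > 8 fails; recursion stops.
i values: 55, 49, 43, 37, 31, 25, 19, 13, 7; the maximum is 55.

55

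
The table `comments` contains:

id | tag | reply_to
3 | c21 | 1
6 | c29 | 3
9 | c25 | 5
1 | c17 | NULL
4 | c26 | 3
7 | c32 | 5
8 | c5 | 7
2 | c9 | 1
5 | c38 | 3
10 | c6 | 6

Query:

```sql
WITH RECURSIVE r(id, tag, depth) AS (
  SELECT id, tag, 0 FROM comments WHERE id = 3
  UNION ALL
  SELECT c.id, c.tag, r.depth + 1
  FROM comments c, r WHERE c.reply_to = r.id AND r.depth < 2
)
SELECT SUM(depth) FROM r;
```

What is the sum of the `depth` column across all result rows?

Base: id=3 (c21) at depth 0.
Iteration 1: rows with reply_to in {3} -> c26 (id 4, depth 1), c38 (id 5, depth 1), c29 (id 6, depth 1).
Iteration 2: rows with reply_to in {4,5,6} -> c32 (id 7, depth 2), c25 (id 9, depth 2), c6 (id 10, depth 2).
Iteration 3: depth < 2 fails for all current rows; recursion stops.
SUM(depth) = 0 + 1 + 1 + 1 + 2 + 2 + 2 = 9.

9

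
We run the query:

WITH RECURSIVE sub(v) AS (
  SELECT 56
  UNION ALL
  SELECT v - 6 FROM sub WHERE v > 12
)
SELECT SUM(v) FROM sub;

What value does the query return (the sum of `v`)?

288

Base: v=56.
Iteration 1: 56 > 12 holds -> v = 56 - 6 = 50.
Iteration 2: 50 > 12 holds -> v = 50 - 6 = 44.
Iteration 3: 44 > 12 holds -> v = 44 - 6 = 38.
Iteration 4: 38 > 12 holds -> v = 38 - 6 = 32.
Iteration 5: 32 > 12 holds -> v = 32 - 6 = 26.
Iteration 6: 26 > 12 holds -> v = 26 - 6 = 20.
Iteration 7: 20 > 12 holds -> v = 20 - 6 = 14.
Iteration 8: 14 > 12 holds -> v = 14 - 6 = 8.
Iteration 9: 8 > 12 fails; recursion stops.
SUM(v) = 56 + 50 + 44 + 38 + 32 + 26 + 20 + 14 + 8 = 288.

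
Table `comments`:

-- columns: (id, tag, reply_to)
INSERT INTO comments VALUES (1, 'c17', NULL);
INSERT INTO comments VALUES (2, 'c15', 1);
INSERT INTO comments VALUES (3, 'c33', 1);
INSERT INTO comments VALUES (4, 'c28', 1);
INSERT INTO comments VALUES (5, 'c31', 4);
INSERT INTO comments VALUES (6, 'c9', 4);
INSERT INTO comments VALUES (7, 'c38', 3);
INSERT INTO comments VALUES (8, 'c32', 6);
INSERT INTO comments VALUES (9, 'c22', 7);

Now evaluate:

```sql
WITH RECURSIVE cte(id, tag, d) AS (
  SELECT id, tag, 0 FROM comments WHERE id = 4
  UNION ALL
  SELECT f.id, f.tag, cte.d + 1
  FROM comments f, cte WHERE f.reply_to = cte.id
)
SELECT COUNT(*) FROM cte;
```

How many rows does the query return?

4

Base: id=4 (c28) at d 0.
Iteration 1: rows with reply_to in {4} -> c31 (id 5, d 1), c9 (id 6, d 1).
Iteration 2: rows with reply_to in {5,6} -> c32 (id 8, d 2).
Iteration 3: no rows with reply_to in {8}; recursion stops.
Total rows emitted: 4.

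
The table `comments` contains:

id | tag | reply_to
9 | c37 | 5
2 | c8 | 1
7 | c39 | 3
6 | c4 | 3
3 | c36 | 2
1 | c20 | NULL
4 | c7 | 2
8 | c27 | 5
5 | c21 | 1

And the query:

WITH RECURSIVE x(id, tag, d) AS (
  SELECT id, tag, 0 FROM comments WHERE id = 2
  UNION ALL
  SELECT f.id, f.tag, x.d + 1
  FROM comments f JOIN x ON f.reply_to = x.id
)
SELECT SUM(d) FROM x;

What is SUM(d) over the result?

Base: id=2 (c8) at d 0.
Iteration 1: rows with reply_to in {2} -> c36 (id 3, d 1), c7 (id 4, d 1).
Iteration 2: rows with reply_to in {3,4} -> c4 (id 6, d 2), c39 (id 7, d 2).
Iteration 3: no rows with reply_to in {6,7}; recursion stops.
SUM(d) = 0 + 1 + 1 + 2 + 2 = 6.

6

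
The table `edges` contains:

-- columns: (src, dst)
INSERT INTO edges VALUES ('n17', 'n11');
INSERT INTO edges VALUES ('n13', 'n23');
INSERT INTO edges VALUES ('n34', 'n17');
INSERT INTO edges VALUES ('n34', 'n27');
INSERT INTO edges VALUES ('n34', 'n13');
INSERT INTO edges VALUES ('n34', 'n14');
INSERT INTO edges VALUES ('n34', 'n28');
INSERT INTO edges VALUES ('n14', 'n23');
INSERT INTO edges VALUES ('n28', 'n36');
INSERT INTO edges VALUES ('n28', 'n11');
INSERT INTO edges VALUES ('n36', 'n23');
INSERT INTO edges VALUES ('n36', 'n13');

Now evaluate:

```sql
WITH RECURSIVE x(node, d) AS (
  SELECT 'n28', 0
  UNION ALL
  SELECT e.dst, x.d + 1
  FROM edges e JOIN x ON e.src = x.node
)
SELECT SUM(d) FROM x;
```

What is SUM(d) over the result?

9

Base: (n28, d=0).
Iteration 1: edges from {n28} -> (n11, d=1), (n36, d=1).
Iteration 2: edges from {n11,n36} -> (n13, d=2), (n23, d=2).
Iteration 3: edges from {n13,n23} -> (n23, d=3).
Iteration 4: no outgoing edges from {n23}; recursion stops.
SUM(d) = 0 + 1 + 1 + 2 + 2 + 3 = 9.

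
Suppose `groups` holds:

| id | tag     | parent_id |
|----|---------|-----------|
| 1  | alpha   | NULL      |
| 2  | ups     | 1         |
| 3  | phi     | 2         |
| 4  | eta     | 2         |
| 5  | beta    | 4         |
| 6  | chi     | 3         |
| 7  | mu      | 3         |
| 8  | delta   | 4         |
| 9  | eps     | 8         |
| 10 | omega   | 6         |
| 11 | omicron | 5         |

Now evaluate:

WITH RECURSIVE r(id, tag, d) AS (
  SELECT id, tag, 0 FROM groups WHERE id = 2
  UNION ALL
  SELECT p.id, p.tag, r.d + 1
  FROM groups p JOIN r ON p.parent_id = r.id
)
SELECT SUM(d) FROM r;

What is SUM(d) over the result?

19

Base: id=2 (ups) at d 0.
Iteration 1: rows with parent_id in {2} -> phi (id 3, d 1), eta (id 4, d 1).
Iteration 2: rows with parent_id in {3,4} -> beta (id 5, d 2), chi (id 6, d 2), mu (id 7, d 2), delta (id 8, d 2).
Iteration 3: rows with parent_id in {5,6,7,8} -> eps (id 9, d 3), omega (id 10, d 3), omicron (id 11, d 3).
Iteration 4: no rows with parent_id in {9,10,11}; recursion stops.
SUM(d) = 0 + 1 + 1 + 2 + 2 + 2 + 2 + 3 + 3 + 3 = 19.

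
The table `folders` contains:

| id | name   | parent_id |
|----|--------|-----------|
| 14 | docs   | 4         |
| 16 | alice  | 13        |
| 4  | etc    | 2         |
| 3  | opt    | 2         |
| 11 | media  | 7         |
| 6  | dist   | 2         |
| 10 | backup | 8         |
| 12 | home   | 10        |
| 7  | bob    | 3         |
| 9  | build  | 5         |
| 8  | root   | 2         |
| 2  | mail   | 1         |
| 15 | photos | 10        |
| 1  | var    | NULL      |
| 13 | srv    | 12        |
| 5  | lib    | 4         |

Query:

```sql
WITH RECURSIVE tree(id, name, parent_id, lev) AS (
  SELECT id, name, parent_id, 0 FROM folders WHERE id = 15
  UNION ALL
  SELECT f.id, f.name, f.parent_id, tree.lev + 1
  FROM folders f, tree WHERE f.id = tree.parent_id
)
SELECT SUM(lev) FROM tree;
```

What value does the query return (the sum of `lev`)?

Base: id=15 (photos), parent_id=10, lev 0.
Iteration 1: join on id=10 -> backup (id 10, parent_id=8, lev 1).
Iteration 2: join on id=8 -> root (id 8, parent_id=2, lev 2).
Iteration 3: join on id=2 -> mail (id 2, parent_id=1, lev 3).
Iteration 4: join on id=1 -> var (id 1, parent_id=NULL, lev 4).
Iteration 5: parent_id is NULL; no match; recursion stops.
SUM(lev) = 0 + 1 + 2 + 3 + 4 = 10.

10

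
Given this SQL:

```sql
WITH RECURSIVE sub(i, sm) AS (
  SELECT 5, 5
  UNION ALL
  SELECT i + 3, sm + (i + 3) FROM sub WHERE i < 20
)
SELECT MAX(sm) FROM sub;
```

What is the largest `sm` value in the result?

Base: i=5, sm=5.
Iteration 1: 5 < 20 holds -> i = 5 + 3 = 8, sm = 5 + 8 = 13.
Iteration 2: 8 < 20 holds -> i = 8 + 3 = 11, sm = 13 + 11 = 24.
Iteration 3: 11 < 20 holds -> i = 11 + 3 = 14, sm = 24 + 14 = 38.
Iteration 4: 14 < 20 holds -> i = 14 + 3 = 17, sm = 38 + 17 = 55.
Iteration 5: 17 < 20 holds -> i = 17 + 3 = 20, sm = 55 + 20 = 75.
Iteration 6: 20 < 20 fails; recursion stops.
sm values: 5, 13, 24, 38, 55, 75; the maximum is 75.

75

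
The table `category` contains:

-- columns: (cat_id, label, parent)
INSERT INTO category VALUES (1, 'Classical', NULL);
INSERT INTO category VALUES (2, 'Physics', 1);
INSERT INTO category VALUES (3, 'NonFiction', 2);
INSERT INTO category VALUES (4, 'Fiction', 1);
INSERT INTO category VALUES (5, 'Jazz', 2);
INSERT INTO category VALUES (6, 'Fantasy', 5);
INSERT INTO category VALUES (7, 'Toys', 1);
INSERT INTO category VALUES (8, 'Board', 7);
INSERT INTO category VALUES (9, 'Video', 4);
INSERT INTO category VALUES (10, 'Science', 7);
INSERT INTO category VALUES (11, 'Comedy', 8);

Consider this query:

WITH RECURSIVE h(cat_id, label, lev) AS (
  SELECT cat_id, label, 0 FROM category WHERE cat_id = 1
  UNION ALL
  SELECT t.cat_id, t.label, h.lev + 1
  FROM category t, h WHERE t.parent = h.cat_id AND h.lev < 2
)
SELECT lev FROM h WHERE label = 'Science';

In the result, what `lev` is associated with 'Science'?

2

Base: cat_id=1 (Classical) at lev 0.
Iteration 1: rows with parent in {1} -> Physics (id 2, lev 1), Fiction (id 4, lev 1), Toys (id 7, lev 1).
Iteration 2: rows with parent in {2,4,7} -> NonFiction (id 3, lev 2), Jazz (id 5, lev 2), Board (id 8, lev 2), Video (id 9, lev 2), Science (id 10, lev 2).
Iteration 3: lev < 2 fails for all current rows; recursion stops.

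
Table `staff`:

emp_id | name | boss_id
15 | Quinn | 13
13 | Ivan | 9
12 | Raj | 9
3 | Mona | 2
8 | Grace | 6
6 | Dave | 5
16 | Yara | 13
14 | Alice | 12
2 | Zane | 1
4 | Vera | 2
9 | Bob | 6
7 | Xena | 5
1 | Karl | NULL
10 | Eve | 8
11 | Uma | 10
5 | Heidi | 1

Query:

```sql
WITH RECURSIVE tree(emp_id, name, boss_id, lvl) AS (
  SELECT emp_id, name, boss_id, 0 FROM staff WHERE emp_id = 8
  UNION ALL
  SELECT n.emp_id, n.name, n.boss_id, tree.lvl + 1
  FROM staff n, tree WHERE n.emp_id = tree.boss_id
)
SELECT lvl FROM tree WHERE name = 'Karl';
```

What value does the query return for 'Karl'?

Base: emp_id=8 (Grace), boss_id=6, lvl 0.
Iteration 1: join on emp_id=6 -> Dave (id 6, boss_id=5, lvl 1).
Iteration 2: join on emp_id=5 -> Heidi (id 5, boss_id=1, lvl 2).
Iteration 3: join on emp_id=1 -> Karl (id 1, boss_id=NULL, lvl 3).
Iteration 4: boss_id is NULL; no match; recursion stops.

3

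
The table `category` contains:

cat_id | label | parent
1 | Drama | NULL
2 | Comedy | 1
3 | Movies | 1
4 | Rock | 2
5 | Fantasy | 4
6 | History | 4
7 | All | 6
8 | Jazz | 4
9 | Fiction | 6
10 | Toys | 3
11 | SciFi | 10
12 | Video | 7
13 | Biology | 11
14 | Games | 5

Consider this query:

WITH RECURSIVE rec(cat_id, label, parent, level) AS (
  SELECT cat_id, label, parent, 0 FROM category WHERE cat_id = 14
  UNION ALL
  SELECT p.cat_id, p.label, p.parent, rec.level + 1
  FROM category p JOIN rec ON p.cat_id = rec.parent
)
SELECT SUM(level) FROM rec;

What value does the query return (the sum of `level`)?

10

Base: cat_id=14 (Games), parent=5, level 0.
Iteration 1: join on cat_id=5 -> Fantasy (id 5, parent=4, level 1).
Iteration 2: join on cat_id=4 -> Rock (id 4, parent=2, level 2).
Iteration 3: join on cat_id=2 -> Comedy (id 2, parent=1, level 3).
Iteration 4: join on cat_id=1 -> Drama (id 1, parent=NULL, level 4).
Iteration 5: parent is NULL; no match; recursion stops.
SUM(level) = 0 + 1 + 2 + 3 + 4 = 10.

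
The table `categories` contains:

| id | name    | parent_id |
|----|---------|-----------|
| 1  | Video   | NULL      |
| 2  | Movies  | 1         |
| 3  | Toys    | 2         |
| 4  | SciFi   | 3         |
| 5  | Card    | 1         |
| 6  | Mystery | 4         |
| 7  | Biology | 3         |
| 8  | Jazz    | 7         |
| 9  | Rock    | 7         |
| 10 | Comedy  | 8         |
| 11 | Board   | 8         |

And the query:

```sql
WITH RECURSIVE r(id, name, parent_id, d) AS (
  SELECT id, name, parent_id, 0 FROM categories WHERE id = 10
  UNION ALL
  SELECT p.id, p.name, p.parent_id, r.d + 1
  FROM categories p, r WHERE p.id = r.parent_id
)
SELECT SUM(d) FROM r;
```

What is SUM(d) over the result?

15

Base: id=10 (Comedy), parent_id=8, d 0.
Iteration 1: join on id=8 -> Jazz (id 8, parent_id=7, d 1).
Iteration 2: join on id=7 -> Biology (id 7, parent_id=3, d 2).
Iteration 3: join on id=3 -> Toys (id 3, parent_id=2, d 3).
Iteration 4: join on id=2 -> Movies (id 2, parent_id=1, d 4).
Iteration 5: join on id=1 -> Video (id 1, parent_id=NULL, d 5).
Iteration 6: parent_id is NULL; no match; recursion stops.
SUM(d) = 0 + 1 + 2 + 3 + 4 + 5 = 15.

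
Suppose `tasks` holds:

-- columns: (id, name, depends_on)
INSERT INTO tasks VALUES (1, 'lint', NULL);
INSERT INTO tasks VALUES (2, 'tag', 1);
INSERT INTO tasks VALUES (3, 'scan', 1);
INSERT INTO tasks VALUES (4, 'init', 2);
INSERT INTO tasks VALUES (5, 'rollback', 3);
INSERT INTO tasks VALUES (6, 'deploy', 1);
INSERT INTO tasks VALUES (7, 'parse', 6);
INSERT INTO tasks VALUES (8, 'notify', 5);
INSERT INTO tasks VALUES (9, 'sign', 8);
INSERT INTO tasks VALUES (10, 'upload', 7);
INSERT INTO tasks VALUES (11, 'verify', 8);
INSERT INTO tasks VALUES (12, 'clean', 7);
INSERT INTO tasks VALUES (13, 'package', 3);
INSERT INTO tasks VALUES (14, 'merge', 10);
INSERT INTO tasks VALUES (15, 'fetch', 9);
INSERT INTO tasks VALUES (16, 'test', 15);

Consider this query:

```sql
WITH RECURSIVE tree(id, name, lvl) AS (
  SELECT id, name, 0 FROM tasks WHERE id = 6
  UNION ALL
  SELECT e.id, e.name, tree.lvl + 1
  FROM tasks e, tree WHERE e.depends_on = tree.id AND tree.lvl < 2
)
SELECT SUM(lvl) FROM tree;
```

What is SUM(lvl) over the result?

Base: id=6 (deploy) at lvl 0.
Iteration 1: rows with depends_on in {6} -> parse (id 7, lvl 1).
Iteration 2: rows with depends_on in {7} -> upload (id 10, lvl 2), clean (id 12, lvl 2).
Iteration 3: lvl < 2 fails for all current rows; recursion stops.
SUM(lvl) = 0 + 1 + 2 + 2 = 5.

5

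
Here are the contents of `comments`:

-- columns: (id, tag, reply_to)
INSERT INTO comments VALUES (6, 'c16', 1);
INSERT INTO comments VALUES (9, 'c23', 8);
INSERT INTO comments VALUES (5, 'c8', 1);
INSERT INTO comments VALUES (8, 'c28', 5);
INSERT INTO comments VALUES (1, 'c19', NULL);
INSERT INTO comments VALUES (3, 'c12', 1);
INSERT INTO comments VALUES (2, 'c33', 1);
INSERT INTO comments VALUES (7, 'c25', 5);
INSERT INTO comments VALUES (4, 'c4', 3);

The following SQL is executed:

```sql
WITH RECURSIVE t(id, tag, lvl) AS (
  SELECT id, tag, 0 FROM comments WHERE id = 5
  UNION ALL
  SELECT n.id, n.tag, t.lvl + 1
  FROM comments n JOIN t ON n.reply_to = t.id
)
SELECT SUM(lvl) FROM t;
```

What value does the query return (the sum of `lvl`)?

Base: id=5 (c8) at lvl 0.
Iteration 1: rows with reply_to in {5} -> c25 (id 7, lvl 1), c28 (id 8, lvl 1).
Iteration 2: rows with reply_to in {7,8} -> c23 (id 9, lvl 2).
Iteration 3: no rows with reply_to in {9}; recursion stops.
SUM(lvl) = 0 + 1 + 1 + 2 = 4.

4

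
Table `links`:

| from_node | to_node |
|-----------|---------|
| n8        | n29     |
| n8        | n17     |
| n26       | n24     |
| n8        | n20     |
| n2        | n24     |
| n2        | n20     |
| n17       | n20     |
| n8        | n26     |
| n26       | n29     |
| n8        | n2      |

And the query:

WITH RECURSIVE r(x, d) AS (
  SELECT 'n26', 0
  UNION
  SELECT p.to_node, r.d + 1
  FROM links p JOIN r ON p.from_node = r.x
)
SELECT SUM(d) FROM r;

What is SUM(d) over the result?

2

Base: (n26, d=0).
Iteration 1: edges from {n26} -> (n24, d=1), (n29, d=1).
Iteration 2: no outgoing edges from {n24,n29}; recursion stops.
SUM(d) = 0 + 1 + 1 = 2.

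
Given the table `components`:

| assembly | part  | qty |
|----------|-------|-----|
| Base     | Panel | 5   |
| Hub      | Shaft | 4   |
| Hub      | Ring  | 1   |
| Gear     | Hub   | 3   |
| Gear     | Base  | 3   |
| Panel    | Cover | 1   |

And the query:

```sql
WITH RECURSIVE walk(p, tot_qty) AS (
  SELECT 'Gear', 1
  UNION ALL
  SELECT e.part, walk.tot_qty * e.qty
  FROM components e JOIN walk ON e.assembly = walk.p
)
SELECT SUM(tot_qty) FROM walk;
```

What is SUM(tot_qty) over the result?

Base: (Gear, tot_qty=1).
Iteration 1: components of {Gear} -> Base = 1*3 = 3, Hub = 1*3 = 3.
Iteration 2: components of {Base,Hub} -> Panel = 3*5 = 15, Ring = 3*1 = 3, Shaft = 3*4 = 12.
Iteration 3: components of {Panel,Ring,Shaft} -> Cover = 15*1 = 15.
Iteration 4: no further components; recursion stops.
SUM(tot_qty) = 1 + 3 + 3 + 15 + 12 + 3 + 15 = 52.

52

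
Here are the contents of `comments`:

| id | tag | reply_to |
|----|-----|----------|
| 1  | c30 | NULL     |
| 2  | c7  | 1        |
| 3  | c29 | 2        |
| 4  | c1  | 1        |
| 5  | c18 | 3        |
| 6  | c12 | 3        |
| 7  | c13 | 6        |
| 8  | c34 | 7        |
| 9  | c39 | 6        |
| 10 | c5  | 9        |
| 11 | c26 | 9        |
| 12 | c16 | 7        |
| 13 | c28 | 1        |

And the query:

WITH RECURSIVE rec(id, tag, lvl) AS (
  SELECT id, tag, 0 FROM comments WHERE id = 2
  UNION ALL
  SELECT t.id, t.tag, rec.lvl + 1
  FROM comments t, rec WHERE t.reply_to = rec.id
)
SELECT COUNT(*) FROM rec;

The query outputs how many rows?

Base: id=2 (c7) at lvl 0.
Iteration 1: rows with reply_to in {2} -> c29 (id 3, lvl 1).
Iteration 2: rows with reply_to in {3} -> c18 (id 5, lvl 2), c12 (id 6, lvl 2).
Iteration 3: rows with reply_to in {5,6} -> c13 (id 7, lvl 3), c39 (id 9, lvl 3).
Iteration 4: rows with reply_to in {7,9} -> c34 (id 8, lvl 4), c5 (id 10, lvl 4), c26 (id 11, lvl 4), c16 (id 12, lvl 4).
Iteration 5: no rows with reply_to in {8,10,11,12}; recursion stops.
Total rows emitted: 10.

10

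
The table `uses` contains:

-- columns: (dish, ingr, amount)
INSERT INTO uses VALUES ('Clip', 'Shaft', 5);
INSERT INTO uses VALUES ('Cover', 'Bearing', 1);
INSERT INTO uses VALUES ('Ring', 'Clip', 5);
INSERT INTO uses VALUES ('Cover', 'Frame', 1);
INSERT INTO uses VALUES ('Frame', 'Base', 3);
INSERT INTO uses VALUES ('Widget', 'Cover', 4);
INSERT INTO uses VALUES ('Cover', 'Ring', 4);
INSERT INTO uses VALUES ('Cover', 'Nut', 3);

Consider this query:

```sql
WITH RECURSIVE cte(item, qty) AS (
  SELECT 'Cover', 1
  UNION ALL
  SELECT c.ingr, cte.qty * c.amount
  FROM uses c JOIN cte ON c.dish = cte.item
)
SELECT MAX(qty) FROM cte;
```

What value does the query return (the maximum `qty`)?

100

Base: (Cover, qty=1).
Iteration 1: components of {Cover} -> Bearing = 1*1 = 1, Frame = 1*1 = 1, Nut = 1*3 = 3, Ring = 1*4 = 4.
Iteration 2: components of {Bearing,Frame,Nut,Ring} -> Base = 1*3 = 3, Clip = 4*5 = 20.
Iteration 3: components of {Base,Clip} -> Shaft = 20*5 = 100.
Iteration 4: no further components; recursion stops.
qty values: 1, 4, 1, 1, 3, 20, 3, 100; the maximum is 100.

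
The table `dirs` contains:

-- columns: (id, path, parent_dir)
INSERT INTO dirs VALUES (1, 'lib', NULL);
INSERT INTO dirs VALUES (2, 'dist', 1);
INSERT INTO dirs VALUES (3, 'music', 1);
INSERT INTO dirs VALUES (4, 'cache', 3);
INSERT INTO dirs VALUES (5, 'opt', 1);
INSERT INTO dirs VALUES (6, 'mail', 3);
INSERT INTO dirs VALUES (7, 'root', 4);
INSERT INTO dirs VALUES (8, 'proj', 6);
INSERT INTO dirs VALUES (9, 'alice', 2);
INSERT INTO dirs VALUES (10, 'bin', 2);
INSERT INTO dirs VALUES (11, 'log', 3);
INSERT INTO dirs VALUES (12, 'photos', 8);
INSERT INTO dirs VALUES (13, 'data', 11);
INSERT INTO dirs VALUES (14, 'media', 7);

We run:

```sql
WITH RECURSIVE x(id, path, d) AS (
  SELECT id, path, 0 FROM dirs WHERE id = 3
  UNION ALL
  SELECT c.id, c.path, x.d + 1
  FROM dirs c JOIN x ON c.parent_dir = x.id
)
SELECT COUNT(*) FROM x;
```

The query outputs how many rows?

9

Base: id=3 (music) at d 0.
Iteration 1: rows with parent_dir in {3} -> cache (id 4, d 1), mail (id 6, d 1), log (id 11, d 1).
Iteration 2: rows with parent_dir in {4,6,11} -> root (id 7, d 2), proj (id 8, d 2), data (id 13, d 2).
Iteration 3: rows with parent_dir in {7,8,13} -> photos (id 12, d 3), media (id 14, d 3).
Iteration 4: no rows with parent_dir in {12,14}; recursion stops.
Total rows emitted: 9.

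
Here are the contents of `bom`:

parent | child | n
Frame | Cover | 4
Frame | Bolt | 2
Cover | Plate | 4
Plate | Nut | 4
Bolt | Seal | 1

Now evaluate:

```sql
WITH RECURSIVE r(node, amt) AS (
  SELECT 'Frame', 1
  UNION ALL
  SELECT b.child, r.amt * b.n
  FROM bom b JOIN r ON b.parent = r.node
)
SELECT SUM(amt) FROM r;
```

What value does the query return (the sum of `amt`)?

89

Base: (Frame, amt=1).
Iteration 1: components of {Frame} -> Bolt = 1*2 = 2, Cover = 1*4 = 4.
Iteration 2: components of {Bolt,Cover} -> Plate = 4*4 = 16, Seal = 2*1 = 2.
Iteration 3: components of {Plate,Seal} -> Nut = 16*4 = 64.
Iteration 4: no further components; recursion stops.
SUM(amt) = 1 + 4 + 2 + 16 + 2 + 64 = 89.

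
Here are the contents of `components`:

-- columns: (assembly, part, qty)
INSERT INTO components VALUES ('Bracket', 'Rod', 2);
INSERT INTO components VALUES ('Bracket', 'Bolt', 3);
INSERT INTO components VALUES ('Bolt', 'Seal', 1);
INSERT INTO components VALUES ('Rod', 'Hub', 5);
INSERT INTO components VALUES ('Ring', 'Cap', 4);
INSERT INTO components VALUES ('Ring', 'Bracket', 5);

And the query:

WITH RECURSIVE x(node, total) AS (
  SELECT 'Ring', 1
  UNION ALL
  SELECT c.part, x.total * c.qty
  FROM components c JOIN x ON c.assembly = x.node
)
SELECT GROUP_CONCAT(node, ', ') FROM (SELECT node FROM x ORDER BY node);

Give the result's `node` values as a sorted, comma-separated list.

Bolt, Bracket, Cap, Hub, Ring, Rod, Seal

Base: (Ring, total=1).
Iteration 1: components of {Ring} -> Bracket = 1*5 = 5, Cap = 1*4 = 4.
Iteration 2: components of {Bracket,Cap} -> Bolt = 5*3 = 15, Rod = 5*2 = 10.
Iteration 3: components of {Bolt,Rod} -> Hub = 10*5 = 50, Seal = 15*1 = 15.
Iteration 4: no further components; recursion stops.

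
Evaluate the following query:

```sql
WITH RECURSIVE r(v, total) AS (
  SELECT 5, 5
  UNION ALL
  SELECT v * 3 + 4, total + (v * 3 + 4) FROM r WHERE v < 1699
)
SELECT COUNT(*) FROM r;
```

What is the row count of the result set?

6

Base: v=5, total=5.
Iteration 1: 5 < 1699 holds -> v = 5 * 3 + 4 = 19, total = 5 + 19 = 24.
Iteration 2: 19 < 1699 holds -> v = 19 * 3 + 4 = 61, total = 24 + 61 = 85.
Iteration 3: 61 < 1699 holds -> v = 61 * 3 + 4 = 187, total = 85 + 187 = 272.
Iteration 4: 187 < 1699 holds -> v = 187 * 3 + 4 = 565, total = 272 + 565 = 837.
Iteration 5: 565 < 1699 holds -> v = 565 * 3 + 4 = 1699, total = 837 + 1699 = 2536.
Iteration 6: 1699 < 1699 fails; recursion stops.
Total rows emitted: 6.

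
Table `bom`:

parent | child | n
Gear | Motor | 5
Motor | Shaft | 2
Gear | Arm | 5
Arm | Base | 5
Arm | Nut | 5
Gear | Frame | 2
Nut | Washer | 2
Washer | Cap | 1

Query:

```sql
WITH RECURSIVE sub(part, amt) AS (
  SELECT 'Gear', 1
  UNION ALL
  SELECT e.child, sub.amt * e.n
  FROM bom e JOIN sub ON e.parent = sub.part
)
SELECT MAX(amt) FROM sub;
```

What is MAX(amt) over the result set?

50

Base: (Gear, amt=1).
Iteration 1: components of {Gear} -> Arm = 1*5 = 5, Frame = 1*2 = 2, Motor = 1*5 = 5.
Iteration 2: components of {Arm,Frame,Motor} -> Base = 5*5 = 25, Nut = 5*5 = 25, Shaft = 5*2 = 10.
Iteration 3: components of {Base,Nut,Shaft} -> Washer = 25*2 = 50.
Iteration 4: components of {Washer} -> Cap = 50*1 = 50.
Iteration 5: no further components; recursion stops.
amt values: 1, 5, 5, 2, 10, 25, 25, 50, 50; the maximum is 50.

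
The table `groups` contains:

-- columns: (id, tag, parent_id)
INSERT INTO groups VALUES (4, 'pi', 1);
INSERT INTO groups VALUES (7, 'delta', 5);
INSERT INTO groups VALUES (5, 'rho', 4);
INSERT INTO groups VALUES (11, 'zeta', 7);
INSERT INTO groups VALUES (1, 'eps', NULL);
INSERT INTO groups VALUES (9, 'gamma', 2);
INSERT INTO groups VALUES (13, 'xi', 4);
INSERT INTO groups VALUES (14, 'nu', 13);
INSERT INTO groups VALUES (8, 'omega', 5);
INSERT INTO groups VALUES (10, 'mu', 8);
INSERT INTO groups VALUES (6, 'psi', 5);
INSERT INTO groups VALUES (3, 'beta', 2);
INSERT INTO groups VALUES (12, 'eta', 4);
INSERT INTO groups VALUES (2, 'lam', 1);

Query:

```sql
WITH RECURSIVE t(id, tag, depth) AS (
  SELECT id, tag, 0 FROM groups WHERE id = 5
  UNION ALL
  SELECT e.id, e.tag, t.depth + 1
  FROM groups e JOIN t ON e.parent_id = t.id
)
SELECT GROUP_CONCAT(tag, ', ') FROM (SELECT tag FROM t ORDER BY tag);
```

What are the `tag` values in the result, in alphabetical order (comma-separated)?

Base: id=5 (rho) at depth 0.
Iteration 1: rows with parent_id in {5} -> psi (id 6, depth 1), delta (id 7, depth 1), omega (id 8, depth 1).
Iteration 2: rows with parent_id in {6,7,8} -> mu (id 10, depth 2), zeta (id 11, depth 2).
Iteration 3: no rows with parent_id in {10,11}; recursion stops.

delta, mu, omega, psi, rho, zeta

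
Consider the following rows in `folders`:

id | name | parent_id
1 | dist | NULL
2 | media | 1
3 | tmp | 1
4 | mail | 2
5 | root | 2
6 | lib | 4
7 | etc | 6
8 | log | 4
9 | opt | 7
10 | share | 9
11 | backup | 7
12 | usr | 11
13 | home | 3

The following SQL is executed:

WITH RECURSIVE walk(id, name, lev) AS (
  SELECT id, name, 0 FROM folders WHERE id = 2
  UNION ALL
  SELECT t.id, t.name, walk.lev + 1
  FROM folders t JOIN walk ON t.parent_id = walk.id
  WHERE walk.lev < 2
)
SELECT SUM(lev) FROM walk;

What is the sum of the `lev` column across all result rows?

6

Base: id=2 (media) at lev 0.
Iteration 1: rows with parent_id in {2} -> mail (id 4, lev 1), root (id 5, lev 1).
Iteration 2: rows with parent_id in {4,5} -> lib (id 6, lev 2), log (id 8, lev 2).
Iteration 3: lev < 2 fails for all current rows; recursion stops.
SUM(lev) = 0 + 1 + 1 + 2 + 2 = 6.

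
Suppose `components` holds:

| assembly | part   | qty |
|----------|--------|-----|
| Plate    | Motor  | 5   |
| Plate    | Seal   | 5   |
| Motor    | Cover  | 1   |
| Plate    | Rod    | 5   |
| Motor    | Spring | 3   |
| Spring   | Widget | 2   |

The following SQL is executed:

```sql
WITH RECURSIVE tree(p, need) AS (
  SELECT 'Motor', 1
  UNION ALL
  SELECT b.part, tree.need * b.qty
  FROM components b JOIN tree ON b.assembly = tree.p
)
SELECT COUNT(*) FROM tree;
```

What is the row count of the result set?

Base: (Motor, need=1).
Iteration 1: components of {Motor} -> Cover = 1*1 = 1, Spring = 1*3 = 3.
Iteration 2: components of {Cover,Spring} -> Widget = 3*2 = 6.
Iteration 3: no further components; recursion stops.
Total rows emitted: 4.

4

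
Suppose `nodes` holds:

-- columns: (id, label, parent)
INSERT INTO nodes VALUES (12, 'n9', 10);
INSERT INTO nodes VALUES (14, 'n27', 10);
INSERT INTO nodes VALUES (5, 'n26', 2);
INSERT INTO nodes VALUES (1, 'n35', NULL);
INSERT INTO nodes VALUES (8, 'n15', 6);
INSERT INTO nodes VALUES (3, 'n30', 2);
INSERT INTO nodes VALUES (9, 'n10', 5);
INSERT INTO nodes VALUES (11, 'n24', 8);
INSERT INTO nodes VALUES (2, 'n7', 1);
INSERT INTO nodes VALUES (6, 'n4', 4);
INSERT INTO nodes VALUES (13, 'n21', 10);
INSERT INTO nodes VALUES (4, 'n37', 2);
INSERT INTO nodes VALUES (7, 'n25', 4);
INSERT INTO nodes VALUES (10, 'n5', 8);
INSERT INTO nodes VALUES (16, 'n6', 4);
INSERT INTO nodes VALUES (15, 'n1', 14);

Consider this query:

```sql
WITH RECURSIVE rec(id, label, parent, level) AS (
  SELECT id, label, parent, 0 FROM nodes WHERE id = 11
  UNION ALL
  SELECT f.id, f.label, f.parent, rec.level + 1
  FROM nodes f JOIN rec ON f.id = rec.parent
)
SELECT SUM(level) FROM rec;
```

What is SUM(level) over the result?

Base: id=11 (n24), parent=8, level 0.
Iteration 1: join on id=8 -> n15 (id 8, parent=6, level 1).
Iteration 2: join on id=6 -> n4 (id 6, parent=4, level 2).
Iteration 3: join on id=4 -> n37 (id 4, parent=2, level 3).
Iteration 4: join on id=2 -> n7 (id 2, parent=1, level 4).
Iteration 5: join on id=1 -> n35 (id 1, parent=NULL, level 5).
Iteration 6: parent is NULL; no match; recursion stops.
SUM(level) = 0 + 1 + 2 + 3 + 4 + 5 = 15.

15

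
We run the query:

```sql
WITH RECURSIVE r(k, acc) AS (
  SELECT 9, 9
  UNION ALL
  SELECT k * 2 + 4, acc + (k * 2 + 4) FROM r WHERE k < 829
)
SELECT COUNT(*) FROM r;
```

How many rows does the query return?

Base: k=9, acc=9.
Iteration 1: 9 < 829 holds -> k = 9 * 2 + 4 = 22, acc = 9 + 22 = 31.
Iteration 2: 22 < 829 holds -> k = 22 * 2 + 4 = 48, acc = 31 + 48 = 79.
Iteration 3: 48 < 829 holds -> k = 48 * 2 + 4 = 100, acc = 79 + 100 = 179.
Iteration 4: 100 < 829 holds -> k = 100 * 2 + 4 = 204, acc = 179 + 204 = 383.
Iteration 5: 204 < 829 holds -> k = 204 * 2 + 4 = 412, acc = 383 + 412 = 795.
Iteration 6: 412 < 829 holds -> k = 412 * 2 + 4 = 828, acc = 795 + 828 = 1623.
Iteration 7: 828 < 829 holds -> k = 828 * 2 + 4 = 1660, acc = 1623 + 1660 = 3283.
Iteration 8: 1660 < 829 fails; recursion stops.
Total rows emitted: 8.

8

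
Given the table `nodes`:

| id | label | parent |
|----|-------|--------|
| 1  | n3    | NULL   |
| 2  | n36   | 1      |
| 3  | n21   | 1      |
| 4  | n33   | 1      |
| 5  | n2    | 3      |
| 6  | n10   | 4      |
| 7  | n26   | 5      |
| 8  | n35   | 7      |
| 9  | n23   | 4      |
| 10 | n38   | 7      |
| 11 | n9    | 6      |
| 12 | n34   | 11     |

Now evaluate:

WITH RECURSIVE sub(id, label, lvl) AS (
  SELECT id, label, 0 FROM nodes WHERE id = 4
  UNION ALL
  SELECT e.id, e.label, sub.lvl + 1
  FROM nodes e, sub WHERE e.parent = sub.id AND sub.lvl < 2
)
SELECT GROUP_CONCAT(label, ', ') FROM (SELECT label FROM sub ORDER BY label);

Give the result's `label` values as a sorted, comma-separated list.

Base: id=4 (n33) at lvl 0.
Iteration 1: rows with parent in {4} -> n10 (id 6, lvl 1), n23 (id 9, lvl 1).
Iteration 2: rows with parent in {6,9} -> n9 (id 11, lvl 2).
Iteration 3: lvl < 2 fails for all current rows; recursion stops.

n10, n23, n33, n9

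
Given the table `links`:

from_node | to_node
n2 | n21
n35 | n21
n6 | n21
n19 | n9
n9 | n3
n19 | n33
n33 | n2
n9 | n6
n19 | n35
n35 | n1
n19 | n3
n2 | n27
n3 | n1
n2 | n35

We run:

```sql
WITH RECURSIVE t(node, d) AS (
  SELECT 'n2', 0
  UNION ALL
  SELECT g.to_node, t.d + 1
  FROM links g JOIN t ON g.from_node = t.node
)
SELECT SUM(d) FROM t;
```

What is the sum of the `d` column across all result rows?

7

Base: (n2, d=0).
Iteration 1: edges from {n2} -> (n21, d=1), (n27, d=1), (n35, d=1).
Iteration 2: edges from {n21,n27,n35} -> (n1, d=2), (n21, d=2).
Iteration 3: no outgoing edges from {n1,n21}; recursion stops.
SUM(d) = 0 + 1 + 1 + 1 + 2 + 2 = 7.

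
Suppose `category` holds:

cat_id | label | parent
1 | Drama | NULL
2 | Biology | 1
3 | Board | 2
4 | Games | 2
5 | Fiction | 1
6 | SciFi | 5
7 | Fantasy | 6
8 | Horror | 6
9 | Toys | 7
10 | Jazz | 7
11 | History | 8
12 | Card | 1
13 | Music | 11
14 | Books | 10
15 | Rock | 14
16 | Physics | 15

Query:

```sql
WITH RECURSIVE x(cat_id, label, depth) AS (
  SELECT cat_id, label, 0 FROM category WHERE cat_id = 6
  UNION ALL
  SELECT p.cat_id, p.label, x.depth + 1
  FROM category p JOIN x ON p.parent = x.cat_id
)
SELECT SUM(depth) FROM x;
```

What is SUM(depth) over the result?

Base: cat_id=6 (SciFi) at depth 0.
Iteration 1: rows with parent in {6} -> Fantasy (id 7, depth 1), Horror (id 8, depth 1).
Iteration 2: rows with parent in {7,8} -> Toys (id 9, depth 2), Jazz (id 10, depth 2), History (id 11, depth 2).
Iteration 3: rows with parent in {9,10,11} -> Music (id 13, depth 3), Books (id 14, depth 3).
Iteration 4: rows with parent in {13,14} -> Rock (id 15, depth 4).
Iteration 5: rows with parent in {15} -> Physics (id 16, depth 5).
Iteration 6: no rows with parent in {16}; recursion stops.
SUM(depth) = 0 + 1 + 1 + 2 + 2 + 2 + 3 + 3 + 4 + 5 = 23.

23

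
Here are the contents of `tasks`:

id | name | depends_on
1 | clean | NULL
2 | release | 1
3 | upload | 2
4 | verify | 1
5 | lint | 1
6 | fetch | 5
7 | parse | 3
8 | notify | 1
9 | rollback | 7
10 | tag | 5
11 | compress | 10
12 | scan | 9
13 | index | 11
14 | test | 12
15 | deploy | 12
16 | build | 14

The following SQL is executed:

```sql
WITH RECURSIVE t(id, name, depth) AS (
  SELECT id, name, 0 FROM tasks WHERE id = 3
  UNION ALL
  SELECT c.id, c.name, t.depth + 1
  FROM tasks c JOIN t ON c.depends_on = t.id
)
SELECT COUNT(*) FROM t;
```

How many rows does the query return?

7

Base: id=3 (upload) at depth 0.
Iteration 1: rows with depends_on in {3} -> parse (id 7, depth 1).
Iteration 2: rows with depends_on in {7} -> rollback (id 9, depth 2).
Iteration 3: rows with depends_on in {9} -> scan (id 12, depth 3).
Iteration 4: rows with depends_on in {12} -> test (id 14, depth 4), deploy (id 15, depth 4).
Iteration 5: rows with depends_on in {14,15} -> build (id 16, depth 5).
Iteration 6: no rows with depends_on in {16}; recursion stops.
Total rows emitted: 7.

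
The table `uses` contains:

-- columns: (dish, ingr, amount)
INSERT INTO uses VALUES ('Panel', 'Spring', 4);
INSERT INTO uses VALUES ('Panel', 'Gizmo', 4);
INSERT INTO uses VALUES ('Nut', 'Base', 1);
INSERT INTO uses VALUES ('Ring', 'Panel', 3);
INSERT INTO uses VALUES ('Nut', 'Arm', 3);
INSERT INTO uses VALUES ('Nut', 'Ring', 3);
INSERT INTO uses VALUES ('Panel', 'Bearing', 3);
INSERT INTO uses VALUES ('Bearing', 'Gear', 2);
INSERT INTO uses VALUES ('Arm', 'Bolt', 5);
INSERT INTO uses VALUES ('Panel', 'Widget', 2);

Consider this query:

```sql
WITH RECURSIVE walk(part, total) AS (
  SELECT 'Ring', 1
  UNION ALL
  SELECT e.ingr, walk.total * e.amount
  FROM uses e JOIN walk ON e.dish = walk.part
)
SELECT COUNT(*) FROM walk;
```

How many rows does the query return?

Base: (Ring, total=1).
Iteration 1: components of {Ring} -> Panel = 1*3 = 3.
Iteration 2: components of {Panel} -> Bearing = 3*3 = 9, Gizmo = 3*4 = 12, Spring = 3*4 = 12, Widget = 3*2 = 6.
Iteration 3: components of {Bearing,Gizmo,Spring,Widget} -> Gear = 9*2 = 18.
Iteration 4: no further components; recursion stops.
Total rows emitted: 7.

7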